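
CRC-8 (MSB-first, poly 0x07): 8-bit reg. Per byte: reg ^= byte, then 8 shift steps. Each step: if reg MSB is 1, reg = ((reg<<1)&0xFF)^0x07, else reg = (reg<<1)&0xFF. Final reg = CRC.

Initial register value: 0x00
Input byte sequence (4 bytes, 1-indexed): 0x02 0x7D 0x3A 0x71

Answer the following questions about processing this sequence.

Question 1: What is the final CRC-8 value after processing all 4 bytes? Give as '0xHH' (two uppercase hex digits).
Answer: 0xF1

Derivation:
After byte 1 (0x02): reg=0x0E
After byte 2 (0x7D): reg=0x5E
After byte 3 (0x3A): reg=0x3B
After byte 4 (0x71): reg=0xF1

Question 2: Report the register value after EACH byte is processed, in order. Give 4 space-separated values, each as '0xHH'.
0x0E 0x5E 0x3B 0xF1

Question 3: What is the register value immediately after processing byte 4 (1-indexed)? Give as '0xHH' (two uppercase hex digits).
After byte 1 (0x02): reg=0x0E
After byte 2 (0x7D): reg=0x5E
After byte 3 (0x3A): reg=0x3B
After byte 4 (0x71): reg=0xF1

Answer: 0xF1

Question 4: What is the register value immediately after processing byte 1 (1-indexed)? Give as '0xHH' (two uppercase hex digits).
After byte 1 (0x02): reg=0x0E

Answer: 0x0E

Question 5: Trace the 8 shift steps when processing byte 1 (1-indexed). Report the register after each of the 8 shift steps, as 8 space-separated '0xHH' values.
Answer: 0x04 0x08 0x10 0x20 0x40 0x80 0x07 0x0E

Derivation:
Register before byte 1: 0x00
After XOR with byte 0x02: 0x02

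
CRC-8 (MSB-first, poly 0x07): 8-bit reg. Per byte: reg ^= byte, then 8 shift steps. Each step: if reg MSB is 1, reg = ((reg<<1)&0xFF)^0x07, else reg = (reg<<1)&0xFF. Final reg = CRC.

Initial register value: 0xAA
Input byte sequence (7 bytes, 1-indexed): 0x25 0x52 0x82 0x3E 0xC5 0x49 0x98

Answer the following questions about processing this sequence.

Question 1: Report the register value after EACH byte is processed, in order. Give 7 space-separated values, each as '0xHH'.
0xA4 0xCC 0xED 0x37 0xD0 0xC6 0x9D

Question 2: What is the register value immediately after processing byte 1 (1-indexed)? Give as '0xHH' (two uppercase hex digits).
After byte 1 (0x25): reg=0xA4

Answer: 0xA4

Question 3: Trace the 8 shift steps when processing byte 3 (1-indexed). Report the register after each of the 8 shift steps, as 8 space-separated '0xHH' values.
Answer: 0x9C 0x3F 0x7E 0xFC 0xFF 0xF9 0xF5 0xED

Derivation:
After byte 1 (0x25): reg=0xA4
After byte 2 (0x52): reg=0xCC
Register before byte 3: 0xCC
After XOR with byte 0x82: 0x4E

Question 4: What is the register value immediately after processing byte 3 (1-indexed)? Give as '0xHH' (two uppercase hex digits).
After byte 1 (0x25): reg=0xA4
After byte 2 (0x52): reg=0xCC
After byte 3 (0x82): reg=0xED

Answer: 0xED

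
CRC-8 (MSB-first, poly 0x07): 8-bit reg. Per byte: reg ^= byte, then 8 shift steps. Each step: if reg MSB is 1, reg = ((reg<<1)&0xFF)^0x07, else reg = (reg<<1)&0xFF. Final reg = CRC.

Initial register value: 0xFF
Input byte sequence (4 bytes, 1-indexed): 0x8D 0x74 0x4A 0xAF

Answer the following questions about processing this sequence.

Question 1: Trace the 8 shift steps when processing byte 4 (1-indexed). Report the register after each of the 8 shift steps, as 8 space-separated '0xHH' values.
Answer: 0x32 0x64 0xC8 0x97 0x29 0x52 0xA4 0x4F

Derivation:
After byte 1 (0x8D): reg=0x59
After byte 2 (0x74): reg=0xC3
After byte 3 (0x4A): reg=0xB6
Register before byte 4: 0xB6
After XOR with byte 0xAF: 0x19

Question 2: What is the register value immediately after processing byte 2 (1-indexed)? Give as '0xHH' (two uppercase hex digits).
After byte 1 (0x8D): reg=0x59
After byte 2 (0x74): reg=0xC3

Answer: 0xC3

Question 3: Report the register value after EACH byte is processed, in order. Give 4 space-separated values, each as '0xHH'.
0x59 0xC3 0xB6 0x4F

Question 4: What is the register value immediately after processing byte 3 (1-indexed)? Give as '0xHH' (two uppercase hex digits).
After byte 1 (0x8D): reg=0x59
After byte 2 (0x74): reg=0xC3
After byte 3 (0x4A): reg=0xB6

Answer: 0xB6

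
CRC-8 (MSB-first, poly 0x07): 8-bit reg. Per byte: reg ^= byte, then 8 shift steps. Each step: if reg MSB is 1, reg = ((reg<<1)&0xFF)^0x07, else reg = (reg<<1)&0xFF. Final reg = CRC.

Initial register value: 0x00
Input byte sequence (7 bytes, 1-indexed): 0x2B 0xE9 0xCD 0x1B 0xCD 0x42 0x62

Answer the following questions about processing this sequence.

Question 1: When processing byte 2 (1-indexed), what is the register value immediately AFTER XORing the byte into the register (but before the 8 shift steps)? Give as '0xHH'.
Register before byte 2: 0xD1
Byte 2: 0xE9
0xD1 XOR 0xE9 = 0x38

Answer: 0x38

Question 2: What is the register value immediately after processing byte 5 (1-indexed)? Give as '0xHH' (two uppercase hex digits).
After byte 1 (0x2B): reg=0xD1
After byte 2 (0xE9): reg=0xA8
After byte 3 (0xCD): reg=0x3C
After byte 4 (0x1B): reg=0xF5
After byte 5 (0xCD): reg=0xA8

Answer: 0xA8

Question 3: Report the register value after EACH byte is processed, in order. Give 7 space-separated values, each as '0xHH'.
0xD1 0xA8 0x3C 0xF5 0xA8 0x98 0xE8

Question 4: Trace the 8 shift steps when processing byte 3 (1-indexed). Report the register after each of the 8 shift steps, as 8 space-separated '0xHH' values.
Answer: 0xCA 0x93 0x21 0x42 0x84 0x0F 0x1E 0x3C

Derivation:
After byte 1 (0x2B): reg=0xD1
After byte 2 (0xE9): reg=0xA8
Register before byte 3: 0xA8
After XOR with byte 0xCD: 0x65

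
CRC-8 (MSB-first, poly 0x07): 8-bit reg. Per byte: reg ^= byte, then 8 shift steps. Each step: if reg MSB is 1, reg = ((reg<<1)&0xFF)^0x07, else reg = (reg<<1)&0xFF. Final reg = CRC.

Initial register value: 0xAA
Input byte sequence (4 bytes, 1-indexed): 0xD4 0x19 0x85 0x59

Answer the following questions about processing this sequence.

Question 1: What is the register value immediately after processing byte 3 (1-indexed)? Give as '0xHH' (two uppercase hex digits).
Answer: 0x33

Derivation:
After byte 1 (0xD4): reg=0x7D
After byte 2 (0x19): reg=0x3B
After byte 3 (0x85): reg=0x33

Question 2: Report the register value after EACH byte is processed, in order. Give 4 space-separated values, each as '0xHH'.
0x7D 0x3B 0x33 0x11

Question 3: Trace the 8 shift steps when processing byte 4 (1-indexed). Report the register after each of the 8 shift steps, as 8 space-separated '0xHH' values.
After byte 1 (0xD4): reg=0x7D
After byte 2 (0x19): reg=0x3B
After byte 3 (0x85): reg=0x33
Register before byte 4: 0x33
After XOR with byte 0x59: 0x6A

Answer: 0xD4 0xAF 0x59 0xB2 0x63 0xC6 0x8B 0x11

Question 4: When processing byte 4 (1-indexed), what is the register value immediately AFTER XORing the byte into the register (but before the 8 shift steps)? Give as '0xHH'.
Answer: 0x6A

Derivation:
Register before byte 4: 0x33
Byte 4: 0x59
0x33 XOR 0x59 = 0x6A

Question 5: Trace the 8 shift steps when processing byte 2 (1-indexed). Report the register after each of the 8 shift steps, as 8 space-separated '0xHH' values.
Answer: 0xC8 0x97 0x29 0x52 0xA4 0x4F 0x9E 0x3B

Derivation:
After byte 1 (0xD4): reg=0x7D
Register before byte 2: 0x7D
After XOR with byte 0x19: 0x64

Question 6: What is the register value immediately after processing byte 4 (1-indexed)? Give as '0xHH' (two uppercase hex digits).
After byte 1 (0xD4): reg=0x7D
After byte 2 (0x19): reg=0x3B
After byte 3 (0x85): reg=0x33
After byte 4 (0x59): reg=0x11

Answer: 0x11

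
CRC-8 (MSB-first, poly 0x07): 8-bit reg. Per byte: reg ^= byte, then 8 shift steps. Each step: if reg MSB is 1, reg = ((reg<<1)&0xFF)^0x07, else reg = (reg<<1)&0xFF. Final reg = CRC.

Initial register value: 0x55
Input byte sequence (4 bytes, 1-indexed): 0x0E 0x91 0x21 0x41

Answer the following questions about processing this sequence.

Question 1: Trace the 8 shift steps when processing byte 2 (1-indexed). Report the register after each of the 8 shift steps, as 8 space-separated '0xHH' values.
After byte 1 (0x0E): reg=0x86
Register before byte 2: 0x86
After XOR with byte 0x91: 0x17

Answer: 0x2E 0x5C 0xB8 0x77 0xEE 0xDB 0xB1 0x65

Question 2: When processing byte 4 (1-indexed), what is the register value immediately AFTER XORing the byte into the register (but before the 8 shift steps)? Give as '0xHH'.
Answer: 0x9A

Derivation:
Register before byte 4: 0xDB
Byte 4: 0x41
0xDB XOR 0x41 = 0x9A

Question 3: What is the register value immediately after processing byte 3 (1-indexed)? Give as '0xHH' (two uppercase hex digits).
After byte 1 (0x0E): reg=0x86
After byte 2 (0x91): reg=0x65
After byte 3 (0x21): reg=0xDB

Answer: 0xDB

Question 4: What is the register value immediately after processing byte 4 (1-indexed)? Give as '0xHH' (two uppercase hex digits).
After byte 1 (0x0E): reg=0x86
After byte 2 (0x91): reg=0x65
After byte 3 (0x21): reg=0xDB
After byte 4 (0x41): reg=0xCF

Answer: 0xCF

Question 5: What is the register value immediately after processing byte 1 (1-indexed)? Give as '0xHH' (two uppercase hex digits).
Answer: 0x86

Derivation:
After byte 1 (0x0E): reg=0x86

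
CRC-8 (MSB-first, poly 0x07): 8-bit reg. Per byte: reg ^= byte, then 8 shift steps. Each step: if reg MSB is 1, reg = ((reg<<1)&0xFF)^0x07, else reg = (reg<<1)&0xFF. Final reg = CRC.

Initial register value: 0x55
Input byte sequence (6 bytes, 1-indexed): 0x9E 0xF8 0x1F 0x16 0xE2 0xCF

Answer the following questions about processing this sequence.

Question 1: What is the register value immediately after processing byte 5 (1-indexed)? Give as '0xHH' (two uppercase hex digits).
Answer: 0x3F

Derivation:
After byte 1 (0x9E): reg=0x7F
After byte 2 (0xF8): reg=0x9C
After byte 3 (0x1F): reg=0x80
After byte 4 (0x16): reg=0xEB
After byte 5 (0xE2): reg=0x3F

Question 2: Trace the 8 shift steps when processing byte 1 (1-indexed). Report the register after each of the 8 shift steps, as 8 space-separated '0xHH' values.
Answer: 0x91 0x25 0x4A 0x94 0x2F 0x5E 0xBC 0x7F

Derivation:
Register before byte 1: 0x55
After XOR with byte 0x9E: 0xCB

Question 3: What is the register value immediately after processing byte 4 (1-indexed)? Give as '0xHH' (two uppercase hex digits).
Answer: 0xEB

Derivation:
After byte 1 (0x9E): reg=0x7F
After byte 2 (0xF8): reg=0x9C
After byte 3 (0x1F): reg=0x80
After byte 4 (0x16): reg=0xEB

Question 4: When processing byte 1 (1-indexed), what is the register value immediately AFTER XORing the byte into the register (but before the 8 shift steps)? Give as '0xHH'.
Answer: 0xCB

Derivation:
Register before byte 1: 0x55
Byte 1: 0x9E
0x55 XOR 0x9E = 0xCB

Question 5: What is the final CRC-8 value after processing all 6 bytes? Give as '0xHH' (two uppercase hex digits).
Answer: 0xDE

Derivation:
After byte 1 (0x9E): reg=0x7F
After byte 2 (0xF8): reg=0x9C
After byte 3 (0x1F): reg=0x80
After byte 4 (0x16): reg=0xEB
After byte 5 (0xE2): reg=0x3F
After byte 6 (0xCF): reg=0xDE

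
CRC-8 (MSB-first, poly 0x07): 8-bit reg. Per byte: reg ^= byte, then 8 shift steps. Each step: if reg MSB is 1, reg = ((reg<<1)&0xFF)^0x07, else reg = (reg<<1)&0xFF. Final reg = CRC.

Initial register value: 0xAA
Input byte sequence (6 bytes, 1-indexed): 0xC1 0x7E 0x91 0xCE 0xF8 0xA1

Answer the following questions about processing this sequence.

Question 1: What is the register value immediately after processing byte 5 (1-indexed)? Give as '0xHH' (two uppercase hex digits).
Answer: 0xFA

Derivation:
After byte 1 (0xC1): reg=0x16
After byte 2 (0x7E): reg=0x1F
After byte 3 (0x91): reg=0xA3
After byte 4 (0xCE): reg=0x04
After byte 5 (0xF8): reg=0xFA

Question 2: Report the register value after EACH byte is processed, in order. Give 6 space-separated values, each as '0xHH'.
0x16 0x1F 0xA3 0x04 0xFA 0x86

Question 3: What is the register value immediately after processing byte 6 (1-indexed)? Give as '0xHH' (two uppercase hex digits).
After byte 1 (0xC1): reg=0x16
After byte 2 (0x7E): reg=0x1F
After byte 3 (0x91): reg=0xA3
After byte 4 (0xCE): reg=0x04
After byte 5 (0xF8): reg=0xFA
After byte 6 (0xA1): reg=0x86

Answer: 0x86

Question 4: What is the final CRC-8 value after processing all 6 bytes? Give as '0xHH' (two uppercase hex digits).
After byte 1 (0xC1): reg=0x16
After byte 2 (0x7E): reg=0x1F
After byte 3 (0x91): reg=0xA3
After byte 4 (0xCE): reg=0x04
After byte 5 (0xF8): reg=0xFA
After byte 6 (0xA1): reg=0x86

Answer: 0x86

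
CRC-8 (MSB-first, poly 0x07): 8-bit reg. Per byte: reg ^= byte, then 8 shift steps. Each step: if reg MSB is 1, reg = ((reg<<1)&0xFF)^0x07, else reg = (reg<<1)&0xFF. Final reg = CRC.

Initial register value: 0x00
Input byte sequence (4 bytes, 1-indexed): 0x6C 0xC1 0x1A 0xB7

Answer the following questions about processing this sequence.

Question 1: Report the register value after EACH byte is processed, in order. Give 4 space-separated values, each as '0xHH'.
0x03 0x40 0x81 0x82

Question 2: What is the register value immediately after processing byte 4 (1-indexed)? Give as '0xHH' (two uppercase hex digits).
After byte 1 (0x6C): reg=0x03
After byte 2 (0xC1): reg=0x40
After byte 3 (0x1A): reg=0x81
After byte 4 (0xB7): reg=0x82

Answer: 0x82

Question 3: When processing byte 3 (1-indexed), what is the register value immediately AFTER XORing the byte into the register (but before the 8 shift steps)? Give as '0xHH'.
Register before byte 3: 0x40
Byte 3: 0x1A
0x40 XOR 0x1A = 0x5A

Answer: 0x5A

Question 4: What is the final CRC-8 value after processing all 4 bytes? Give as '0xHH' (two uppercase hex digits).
After byte 1 (0x6C): reg=0x03
After byte 2 (0xC1): reg=0x40
After byte 3 (0x1A): reg=0x81
After byte 4 (0xB7): reg=0x82

Answer: 0x82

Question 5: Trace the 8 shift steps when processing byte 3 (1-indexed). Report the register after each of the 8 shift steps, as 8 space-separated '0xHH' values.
Answer: 0xB4 0x6F 0xDE 0xBB 0x71 0xE2 0xC3 0x81

Derivation:
After byte 1 (0x6C): reg=0x03
After byte 2 (0xC1): reg=0x40
Register before byte 3: 0x40
After XOR with byte 0x1A: 0x5A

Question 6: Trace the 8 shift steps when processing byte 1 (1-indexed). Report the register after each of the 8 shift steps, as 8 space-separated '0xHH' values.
Answer: 0xD8 0xB7 0x69 0xD2 0xA3 0x41 0x82 0x03

Derivation:
Register before byte 1: 0x00
After XOR with byte 0x6C: 0x6C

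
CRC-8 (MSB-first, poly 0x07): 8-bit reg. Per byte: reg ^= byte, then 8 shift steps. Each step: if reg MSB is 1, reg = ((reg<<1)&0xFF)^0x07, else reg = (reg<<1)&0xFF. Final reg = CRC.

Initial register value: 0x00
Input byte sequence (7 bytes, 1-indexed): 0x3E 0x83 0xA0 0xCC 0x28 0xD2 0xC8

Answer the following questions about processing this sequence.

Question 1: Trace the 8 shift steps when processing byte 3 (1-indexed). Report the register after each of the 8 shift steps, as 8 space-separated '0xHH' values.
After byte 1 (0x3E): reg=0xBA
After byte 2 (0x83): reg=0xAF
Register before byte 3: 0xAF
After XOR with byte 0xA0: 0x0F

Answer: 0x1E 0x3C 0x78 0xF0 0xE7 0xC9 0x95 0x2D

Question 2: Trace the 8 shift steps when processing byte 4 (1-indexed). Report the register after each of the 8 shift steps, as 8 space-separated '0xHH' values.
After byte 1 (0x3E): reg=0xBA
After byte 2 (0x83): reg=0xAF
After byte 3 (0xA0): reg=0x2D
Register before byte 4: 0x2D
After XOR with byte 0xCC: 0xE1

Answer: 0xC5 0x8D 0x1D 0x3A 0x74 0xE8 0xD7 0xA9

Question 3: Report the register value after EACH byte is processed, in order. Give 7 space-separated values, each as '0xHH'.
0xBA 0xAF 0x2D 0xA9 0x8E 0x93 0x86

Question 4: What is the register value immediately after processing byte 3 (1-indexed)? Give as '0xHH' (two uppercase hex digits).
Answer: 0x2D

Derivation:
After byte 1 (0x3E): reg=0xBA
After byte 2 (0x83): reg=0xAF
After byte 3 (0xA0): reg=0x2D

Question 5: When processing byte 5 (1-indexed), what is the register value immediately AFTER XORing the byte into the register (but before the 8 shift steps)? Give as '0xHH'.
Answer: 0x81

Derivation:
Register before byte 5: 0xA9
Byte 5: 0x28
0xA9 XOR 0x28 = 0x81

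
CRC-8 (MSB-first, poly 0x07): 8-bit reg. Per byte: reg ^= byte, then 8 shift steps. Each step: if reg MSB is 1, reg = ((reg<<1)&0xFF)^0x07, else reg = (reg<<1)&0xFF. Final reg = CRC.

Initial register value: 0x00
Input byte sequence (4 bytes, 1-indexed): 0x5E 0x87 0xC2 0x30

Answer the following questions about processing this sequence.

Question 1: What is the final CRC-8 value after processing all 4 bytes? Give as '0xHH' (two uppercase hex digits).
Answer: 0x72

Derivation:
After byte 1 (0x5E): reg=0x9D
After byte 2 (0x87): reg=0x46
After byte 3 (0xC2): reg=0x95
After byte 4 (0x30): reg=0x72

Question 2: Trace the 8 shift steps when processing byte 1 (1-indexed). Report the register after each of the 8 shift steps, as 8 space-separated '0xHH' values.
Answer: 0xBC 0x7F 0xFE 0xFB 0xF1 0xE5 0xCD 0x9D

Derivation:
Register before byte 1: 0x00
After XOR with byte 0x5E: 0x5E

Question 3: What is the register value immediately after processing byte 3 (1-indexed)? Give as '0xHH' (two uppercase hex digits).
Answer: 0x95

Derivation:
After byte 1 (0x5E): reg=0x9D
After byte 2 (0x87): reg=0x46
After byte 3 (0xC2): reg=0x95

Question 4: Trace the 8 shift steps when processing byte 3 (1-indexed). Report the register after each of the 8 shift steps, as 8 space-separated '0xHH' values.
After byte 1 (0x5E): reg=0x9D
After byte 2 (0x87): reg=0x46
Register before byte 3: 0x46
After XOR with byte 0xC2: 0x84

Answer: 0x0F 0x1E 0x3C 0x78 0xF0 0xE7 0xC9 0x95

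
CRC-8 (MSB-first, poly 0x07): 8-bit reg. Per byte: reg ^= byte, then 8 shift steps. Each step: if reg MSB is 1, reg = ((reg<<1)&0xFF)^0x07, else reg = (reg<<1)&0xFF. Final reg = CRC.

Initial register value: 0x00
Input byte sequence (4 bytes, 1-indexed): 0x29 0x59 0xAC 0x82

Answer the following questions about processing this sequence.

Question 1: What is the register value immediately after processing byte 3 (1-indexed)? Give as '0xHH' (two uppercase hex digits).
Answer: 0x85

Derivation:
After byte 1 (0x29): reg=0xDF
After byte 2 (0x59): reg=0x9B
After byte 3 (0xAC): reg=0x85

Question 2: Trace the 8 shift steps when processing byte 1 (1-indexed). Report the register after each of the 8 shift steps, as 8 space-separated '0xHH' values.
Register before byte 1: 0x00
After XOR with byte 0x29: 0x29

Answer: 0x52 0xA4 0x4F 0x9E 0x3B 0x76 0xEC 0xDF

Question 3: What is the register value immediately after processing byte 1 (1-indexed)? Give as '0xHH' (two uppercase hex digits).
Answer: 0xDF

Derivation:
After byte 1 (0x29): reg=0xDF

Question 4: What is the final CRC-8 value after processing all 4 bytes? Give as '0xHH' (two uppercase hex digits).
Answer: 0x15

Derivation:
After byte 1 (0x29): reg=0xDF
After byte 2 (0x59): reg=0x9B
After byte 3 (0xAC): reg=0x85
After byte 4 (0x82): reg=0x15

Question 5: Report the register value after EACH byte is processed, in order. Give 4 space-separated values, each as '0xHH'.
0xDF 0x9B 0x85 0x15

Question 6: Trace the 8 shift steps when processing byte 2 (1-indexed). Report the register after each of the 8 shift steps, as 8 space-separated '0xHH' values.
Answer: 0x0B 0x16 0x2C 0x58 0xB0 0x67 0xCE 0x9B

Derivation:
After byte 1 (0x29): reg=0xDF
Register before byte 2: 0xDF
After XOR with byte 0x59: 0x86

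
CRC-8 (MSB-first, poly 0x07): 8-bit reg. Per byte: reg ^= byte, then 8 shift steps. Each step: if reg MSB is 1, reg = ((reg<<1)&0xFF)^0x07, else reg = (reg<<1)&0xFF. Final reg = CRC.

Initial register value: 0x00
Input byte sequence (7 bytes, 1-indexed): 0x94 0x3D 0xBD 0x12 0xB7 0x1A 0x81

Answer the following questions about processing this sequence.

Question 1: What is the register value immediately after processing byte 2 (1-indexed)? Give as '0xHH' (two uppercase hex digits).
After byte 1 (0x94): reg=0xE5
After byte 2 (0x3D): reg=0x06

Answer: 0x06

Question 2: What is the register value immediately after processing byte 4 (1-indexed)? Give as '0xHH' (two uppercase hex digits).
After byte 1 (0x94): reg=0xE5
After byte 2 (0x3D): reg=0x06
After byte 3 (0xBD): reg=0x28
After byte 4 (0x12): reg=0xA6

Answer: 0xA6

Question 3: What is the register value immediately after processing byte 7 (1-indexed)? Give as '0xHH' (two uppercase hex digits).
After byte 1 (0x94): reg=0xE5
After byte 2 (0x3D): reg=0x06
After byte 3 (0xBD): reg=0x28
After byte 4 (0x12): reg=0xA6
After byte 5 (0xB7): reg=0x77
After byte 6 (0x1A): reg=0x04
After byte 7 (0x81): reg=0x92

Answer: 0x92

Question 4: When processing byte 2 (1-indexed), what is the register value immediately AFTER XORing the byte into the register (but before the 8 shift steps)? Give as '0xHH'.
Answer: 0xD8

Derivation:
Register before byte 2: 0xE5
Byte 2: 0x3D
0xE5 XOR 0x3D = 0xD8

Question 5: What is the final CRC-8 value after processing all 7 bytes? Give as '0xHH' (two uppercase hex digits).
Answer: 0x92

Derivation:
After byte 1 (0x94): reg=0xE5
After byte 2 (0x3D): reg=0x06
After byte 3 (0xBD): reg=0x28
After byte 4 (0x12): reg=0xA6
After byte 5 (0xB7): reg=0x77
After byte 6 (0x1A): reg=0x04
After byte 7 (0x81): reg=0x92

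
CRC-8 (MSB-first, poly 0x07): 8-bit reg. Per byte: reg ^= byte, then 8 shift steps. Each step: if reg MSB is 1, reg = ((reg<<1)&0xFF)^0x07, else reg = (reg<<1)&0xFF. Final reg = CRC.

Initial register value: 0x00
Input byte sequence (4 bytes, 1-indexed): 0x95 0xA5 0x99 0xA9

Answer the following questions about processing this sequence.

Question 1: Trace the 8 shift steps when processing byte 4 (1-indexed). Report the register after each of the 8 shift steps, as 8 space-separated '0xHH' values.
Answer: 0xBE 0x7B 0xF6 0xEB 0xD1 0xA5 0x4D 0x9A

Derivation:
After byte 1 (0x95): reg=0xE2
After byte 2 (0xA5): reg=0xD2
After byte 3 (0x99): reg=0xF6
Register before byte 4: 0xF6
After XOR with byte 0xA9: 0x5F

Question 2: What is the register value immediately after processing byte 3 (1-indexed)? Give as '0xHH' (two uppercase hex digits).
After byte 1 (0x95): reg=0xE2
After byte 2 (0xA5): reg=0xD2
After byte 3 (0x99): reg=0xF6

Answer: 0xF6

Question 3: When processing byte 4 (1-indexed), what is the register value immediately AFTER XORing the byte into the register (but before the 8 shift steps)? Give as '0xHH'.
Answer: 0x5F

Derivation:
Register before byte 4: 0xF6
Byte 4: 0xA9
0xF6 XOR 0xA9 = 0x5F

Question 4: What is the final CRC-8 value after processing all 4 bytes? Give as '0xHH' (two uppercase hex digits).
After byte 1 (0x95): reg=0xE2
After byte 2 (0xA5): reg=0xD2
After byte 3 (0x99): reg=0xF6
After byte 4 (0xA9): reg=0x9A

Answer: 0x9A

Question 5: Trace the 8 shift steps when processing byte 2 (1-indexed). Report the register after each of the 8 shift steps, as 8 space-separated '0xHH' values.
After byte 1 (0x95): reg=0xE2
Register before byte 2: 0xE2
After XOR with byte 0xA5: 0x47

Answer: 0x8E 0x1B 0x36 0x6C 0xD8 0xB7 0x69 0xD2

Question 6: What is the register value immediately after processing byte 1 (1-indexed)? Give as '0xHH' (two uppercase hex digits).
Answer: 0xE2

Derivation:
After byte 1 (0x95): reg=0xE2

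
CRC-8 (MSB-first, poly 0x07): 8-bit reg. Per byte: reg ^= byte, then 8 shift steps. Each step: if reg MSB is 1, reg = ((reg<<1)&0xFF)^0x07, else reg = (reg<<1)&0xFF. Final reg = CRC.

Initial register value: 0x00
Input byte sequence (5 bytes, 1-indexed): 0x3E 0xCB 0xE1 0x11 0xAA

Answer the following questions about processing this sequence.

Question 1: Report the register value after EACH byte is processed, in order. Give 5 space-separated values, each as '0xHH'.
0xBA 0x50 0x1E 0x2D 0x9C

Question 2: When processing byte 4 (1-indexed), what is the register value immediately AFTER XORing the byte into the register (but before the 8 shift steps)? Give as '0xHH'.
Answer: 0x0F

Derivation:
Register before byte 4: 0x1E
Byte 4: 0x11
0x1E XOR 0x11 = 0x0F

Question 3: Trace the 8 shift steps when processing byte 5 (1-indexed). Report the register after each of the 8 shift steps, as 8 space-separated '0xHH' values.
Answer: 0x09 0x12 0x24 0x48 0x90 0x27 0x4E 0x9C

Derivation:
After byte 1 (0x3E): reg=0xBA
After byte 2 (0xCB): reg=0x50
After byte 3 (0xE1): reg=0x1E
After byte 4 (0x11): reg=0x2D
Register before byte 5: 0x2D
After XOR with byte 0xAA: 0x87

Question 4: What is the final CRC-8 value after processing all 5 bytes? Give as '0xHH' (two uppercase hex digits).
Answer: 0x9C

Derivation:
After byte 1 (0x3E): reg=0xBA
After byte 2 (0xCB): reg=0x50
After byte 3 (0xE1): reg=0x1E
After byte 4 (0x11): reg=0x2D
After byte 5 (0xAA): reg=0x9C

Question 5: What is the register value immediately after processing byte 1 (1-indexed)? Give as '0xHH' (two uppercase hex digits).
Answer: 0xBA

Derivation:
After byte 1 (0x3E): reg=0xBA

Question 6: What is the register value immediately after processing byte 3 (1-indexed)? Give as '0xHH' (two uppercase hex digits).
Answer: 0x1E

Derivation:
After byte 1 (0x3E): reg=0xBA
After byte 2 (0xCB): reg=0x50
After byte 3 (0xE1): reg=0x1E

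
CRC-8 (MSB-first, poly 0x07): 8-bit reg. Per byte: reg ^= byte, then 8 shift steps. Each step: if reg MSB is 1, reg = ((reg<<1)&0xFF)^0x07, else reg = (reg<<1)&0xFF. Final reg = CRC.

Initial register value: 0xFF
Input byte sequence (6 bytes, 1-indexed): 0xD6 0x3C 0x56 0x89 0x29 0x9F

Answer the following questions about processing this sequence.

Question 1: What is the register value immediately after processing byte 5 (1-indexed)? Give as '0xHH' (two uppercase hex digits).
Answer: 0xD3

Derivation:
After byte 1 (0xD6): reg=0xDF
After byte 2 (0x3C): reg=0xA7
After byte 3 (0x56): reg=0xD9
After byte 4 (0x89): reg=0xB7
After byte 5 (0x29): reg=0xD3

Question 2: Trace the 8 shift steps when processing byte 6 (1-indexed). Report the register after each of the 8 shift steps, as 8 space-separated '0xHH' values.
After byte 1 (0xD6): reg=0xDF
After byte 2 (0x3C): reg=0xA7
After byte 3 (0x56): reg=0xD9
After byte 4 (0x89): reg=0xB7
After byte 5 (0x29): reg=0xD3
Register before byte 6: 0xD3
After XOR with byte 0x9F: 0x4C

Answer: 0x98 0x37 0x6E 0xDC 0xBF 0x79 0xF2 0xE3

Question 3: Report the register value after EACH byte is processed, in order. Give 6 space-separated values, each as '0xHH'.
0xDF 0xA7 0xD9 0xB7 0xD3 0xE3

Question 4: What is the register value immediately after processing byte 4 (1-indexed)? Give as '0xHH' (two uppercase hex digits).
Answer: 0xB7

Derivation:
After byte 1 (0xD6): reg=0xDF
After byte 2 (0x3C): reg=0xA7
After byte 3 (0x56): reg=0xD9
After byte 4 (0x89): reg=0xB7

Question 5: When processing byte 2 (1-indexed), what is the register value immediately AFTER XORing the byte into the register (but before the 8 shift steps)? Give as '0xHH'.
Register before byte 2: 0xDF
Byte 2: 0x3C
0xDF XOR 0x3C = 0xE3

Answer: 0xE3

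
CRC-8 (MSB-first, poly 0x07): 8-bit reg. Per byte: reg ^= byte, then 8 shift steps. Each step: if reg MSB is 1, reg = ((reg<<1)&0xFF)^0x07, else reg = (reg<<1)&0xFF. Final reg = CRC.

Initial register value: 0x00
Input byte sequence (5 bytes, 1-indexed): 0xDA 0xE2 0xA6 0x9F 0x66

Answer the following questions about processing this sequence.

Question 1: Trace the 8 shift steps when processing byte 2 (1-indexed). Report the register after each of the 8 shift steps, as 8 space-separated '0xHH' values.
After byte 1 (0xDA): reg=0x08
Register before byte 2: 0x08
After XOR with byte 0xE2: 0xEA

Answer: 0xD3 0xA1 0x45 0x8A 0x13 0x26 0x4C 0x98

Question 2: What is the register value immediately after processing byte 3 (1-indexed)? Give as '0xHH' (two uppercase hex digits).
Answer: 0xBA

Derivation:
After byte 1 (0xDA): reg=0x08
After byte 2 (0xE2): reg=0x98
After byte 3 (0xA6): reg=0xBA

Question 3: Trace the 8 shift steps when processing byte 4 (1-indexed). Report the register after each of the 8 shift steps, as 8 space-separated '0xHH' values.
Answer: 0x4A 0x94 0x2F 0x5E 0xBC 0x7F 0xFE 0xFB

Derivation:
After byte 1 (0xDA): reg=0x08
After byte 2 (0xE2): reg=0x98
After byte 3 (0xA6): reg=0xBA
Register before byte 4: 0xBA
After XOR with byte 0x9F: 0x25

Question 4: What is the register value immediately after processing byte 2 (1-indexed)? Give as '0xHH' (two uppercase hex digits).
After byte 1 (0xDA): reg=0x08
After byte 2 (0xE2): reg=0x98

Answer: 0x98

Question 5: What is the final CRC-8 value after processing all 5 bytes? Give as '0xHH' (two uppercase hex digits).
After byte 1 (0xDA): reg=0x08
After byte 2 (0xE2): reg=0x98
After byte 3 (0xA6): reg=0xBA
After byte 4 (0x9F): reg=0xFB
After byte 5 (0x66): reg=0xDA

Answer: 0xDA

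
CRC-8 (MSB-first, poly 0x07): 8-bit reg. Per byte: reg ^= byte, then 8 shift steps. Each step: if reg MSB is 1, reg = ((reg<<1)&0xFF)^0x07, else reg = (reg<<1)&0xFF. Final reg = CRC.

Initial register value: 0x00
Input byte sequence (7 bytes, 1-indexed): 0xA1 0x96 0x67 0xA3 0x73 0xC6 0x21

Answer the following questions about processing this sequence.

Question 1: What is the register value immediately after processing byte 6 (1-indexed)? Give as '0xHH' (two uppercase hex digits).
Answer: 0x13

Derivation:
After byte 1 (0xA1): reg=0x6E
After byte 2 (0x96): reg=0xE6
After byte 3 (0x67): reg=0x8E
After byte 4 (0xA3): reg=0xC3
After byte 5 (0x73): reg=0x19
After byte 6 (0xC6): reg=0x13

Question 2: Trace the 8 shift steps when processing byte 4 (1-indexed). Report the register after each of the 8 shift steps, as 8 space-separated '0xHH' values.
After byte 1 (0xA1): reg=0x6E
After byte 2 (0x96): reg=0xE6
After byte 3 (0x67): reg=0x8E
Register before byte 4: 0x8E
After XOR with byte 0xA3: 0x2D

Answer: 0x5A 0xB4 0x6F 0xDE 0xBB 0x71 0xE2 0xC3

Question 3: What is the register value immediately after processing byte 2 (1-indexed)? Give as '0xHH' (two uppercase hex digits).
After byte 1 (0xA1): reg=0x6E
After byte 2 (0x96): reg=0xE6

Answer: 0xE6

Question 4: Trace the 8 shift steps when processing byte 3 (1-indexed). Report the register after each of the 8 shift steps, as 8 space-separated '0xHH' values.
Answer: 0x05 0x0A 0x14 0x28 0x50 0xA0 0x47 0x8E

Derivation:
After byte 1 (0xA1): reg=0x6E
After byte 2 (0x96): reg=0xE6
Register before byte 3: 0xE6
After XOR with byte 0x67: 0x81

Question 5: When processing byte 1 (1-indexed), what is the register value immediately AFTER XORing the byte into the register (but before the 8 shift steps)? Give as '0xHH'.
Register before byte 1: 0x00
Byte 1: 0xA1
0x00 XOR 0xA1 = 0xA1

Answer: 0xA1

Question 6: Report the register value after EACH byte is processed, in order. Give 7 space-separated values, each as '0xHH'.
0x6E 0xE6 0x8E 0xC3 0x19 0x13 0x9E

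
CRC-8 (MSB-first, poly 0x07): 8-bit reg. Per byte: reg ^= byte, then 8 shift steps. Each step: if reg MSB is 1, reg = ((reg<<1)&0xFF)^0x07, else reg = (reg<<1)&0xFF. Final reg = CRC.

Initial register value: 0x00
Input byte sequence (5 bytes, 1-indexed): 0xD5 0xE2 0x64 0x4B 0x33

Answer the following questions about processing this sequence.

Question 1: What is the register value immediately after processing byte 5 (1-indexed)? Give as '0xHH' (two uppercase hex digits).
Answer: 0xF3

Derivation:
After byte 1 (0xD5): reg=0x25
After byte 2 (0xE2): reg=0x5B
After byte 3 (0x64): reg=0xBD
After byte 4 (0x4B): reg=0xCC
After byte 5 (0x33): reg=0xF3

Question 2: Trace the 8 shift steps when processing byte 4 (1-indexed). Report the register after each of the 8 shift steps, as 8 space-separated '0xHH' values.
Answer: 0xEB 0xD1 0xA5 0x4D 0x9A 0x33 0x66 0xCC

Derivation:
After byte 1 (0xD5): reg=0x25
After byte 2 (0xE2): reg=0x5B
After byte 3 (0x64): reg=0xBD
Register before byte 4: 0xBD
After XOR with byte 0x4B: 0xF6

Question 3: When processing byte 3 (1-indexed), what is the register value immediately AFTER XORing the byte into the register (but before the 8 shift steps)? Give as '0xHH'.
Register before byte 3: 0x5B
Byte 3: 0x64
0x5B XOR 0x64 = 0x3F

Answer: 0x3F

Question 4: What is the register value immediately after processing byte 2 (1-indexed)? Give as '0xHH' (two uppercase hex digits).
Answer: 0x5B

Derivation:
After byte 1 (0xD5): reg=0x25
After byte 2 (0xE2): reg=0x5B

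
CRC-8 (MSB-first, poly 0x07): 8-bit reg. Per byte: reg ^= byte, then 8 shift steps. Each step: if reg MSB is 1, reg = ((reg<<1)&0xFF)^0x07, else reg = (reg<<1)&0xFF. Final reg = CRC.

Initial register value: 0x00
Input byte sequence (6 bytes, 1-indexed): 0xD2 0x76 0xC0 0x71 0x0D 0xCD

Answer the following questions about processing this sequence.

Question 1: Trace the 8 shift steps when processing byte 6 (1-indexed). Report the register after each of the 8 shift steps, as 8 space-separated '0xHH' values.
After byte 1 (0xD2): reg=0x30
After byte 2 (0x76): reg=0xD5
After byte 3 (0xC0): reg=0x6B
After byte 4 (0x71): reg=0x46
After byte 5 (0x0D): reg=0xF6
Register before byte 6: 0xF6
After XOR with byte 0xCD: 0x3B

Answer: 0x76 0xEC 0xDF 0xB9 0x75 0xEA 0xD3 0xA1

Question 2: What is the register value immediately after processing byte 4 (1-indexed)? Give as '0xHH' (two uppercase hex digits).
Answer: 0x46

Derivation:
After byte 1 (0xD2): reg=0x30
After byte 2 (0x76): reg=0xD5
After byte 3 (0xC0): reg=0x6B
After byte 4 (0x71): reg=0x46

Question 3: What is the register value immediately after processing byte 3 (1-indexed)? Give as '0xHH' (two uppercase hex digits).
Answer: 0x6B

Derivation:
After byte 1 (0xD2): reg=0x30
After byte 2 (0x76): reg=0xD5
After byte 3 (0xC0): reg=0x6B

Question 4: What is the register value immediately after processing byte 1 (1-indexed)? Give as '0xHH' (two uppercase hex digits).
After byte 1 (0xD2): reg=0x30

Answer: 0x30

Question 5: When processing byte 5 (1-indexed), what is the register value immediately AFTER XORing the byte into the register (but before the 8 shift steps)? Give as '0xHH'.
Register before byte 5: 0x46
Byte 5: 0x0D
0x46 XOR 0x0D = 0x4B

Answer: 0x4B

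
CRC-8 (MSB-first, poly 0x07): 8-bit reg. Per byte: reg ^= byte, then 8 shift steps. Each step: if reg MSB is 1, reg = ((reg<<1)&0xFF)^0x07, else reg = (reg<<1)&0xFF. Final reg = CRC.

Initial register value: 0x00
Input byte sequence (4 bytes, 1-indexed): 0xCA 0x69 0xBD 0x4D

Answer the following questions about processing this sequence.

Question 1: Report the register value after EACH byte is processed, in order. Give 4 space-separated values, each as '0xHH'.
0x78 0x77 0x78 0x8B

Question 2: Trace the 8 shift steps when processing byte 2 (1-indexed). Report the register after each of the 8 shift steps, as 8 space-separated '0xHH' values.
After byte 1 (0xCA): reg=0x78
Register before byte 2: 0x78
After XOR with byte 0x69: 0x11

Answer: 0x22 0x44 0x88 0x17 0x2E 0x5C 0xB8 0x77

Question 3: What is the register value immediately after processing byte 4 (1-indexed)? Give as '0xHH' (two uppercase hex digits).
Answer: 0x8B

Derivation:
After byte 1 (0xCA): reg=0x78
After byte 2 (0x69): reg=0x77
After byte 3 (0xBD): reg=0x78
After byte 4 (0x4D): reg=0x8B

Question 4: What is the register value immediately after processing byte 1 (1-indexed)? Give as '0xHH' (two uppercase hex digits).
After byte 1 (0xCA): reg=0x78

Answer: 0x78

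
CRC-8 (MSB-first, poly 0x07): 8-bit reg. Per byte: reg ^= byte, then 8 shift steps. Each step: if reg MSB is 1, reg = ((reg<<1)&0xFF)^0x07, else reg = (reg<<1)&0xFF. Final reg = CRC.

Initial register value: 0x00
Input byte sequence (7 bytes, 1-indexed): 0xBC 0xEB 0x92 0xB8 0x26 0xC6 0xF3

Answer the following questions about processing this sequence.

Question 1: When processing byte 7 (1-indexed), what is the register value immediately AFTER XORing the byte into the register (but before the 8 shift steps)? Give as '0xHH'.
Answer: 0x98

Derivation:
Register before byte 7: 0x6B
Byte 7: 0xF3
0x6B XOR 0xF3 = 0x98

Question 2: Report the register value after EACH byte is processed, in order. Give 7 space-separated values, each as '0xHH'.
0x3D 0x2C 0x33 0xB8 0xD3 0x6B 0xC1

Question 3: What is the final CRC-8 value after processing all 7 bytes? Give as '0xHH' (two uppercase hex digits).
After byte 1 (0xBC): reg=0x3D
After byte 2 (0xEB): reg=0x2C
After byte 3 (0x92): reg=0x33
After byte 4 (0xB8): reg=0xB8
After byte 5 (0x26): reg=0xD3
After byte 6 (0xC6): reg=0x6B
After byte 7 (0xF3): reg=0xC1

Answer: 0xC1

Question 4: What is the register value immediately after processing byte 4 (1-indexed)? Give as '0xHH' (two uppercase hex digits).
Answer: 0xB8

Derivation:
After byte 1 (0xBC): reg=0x3D
After byte 2 (0xEB): reg=0x2C
After byte 3 (0x92): reg=0x33
After byte 4 (0xB8): reg=0xB8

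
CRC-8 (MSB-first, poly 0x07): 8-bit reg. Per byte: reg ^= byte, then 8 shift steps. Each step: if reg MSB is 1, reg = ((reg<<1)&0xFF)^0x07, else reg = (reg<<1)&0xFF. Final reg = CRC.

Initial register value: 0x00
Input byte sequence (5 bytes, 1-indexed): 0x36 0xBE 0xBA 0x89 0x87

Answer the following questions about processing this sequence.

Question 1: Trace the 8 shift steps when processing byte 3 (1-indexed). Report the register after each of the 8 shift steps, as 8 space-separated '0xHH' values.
Answer: 0x1C 0x38 0x70 0xE0 0xC7 0x89 0x15 0x2A

Derivation:
After byte 1 (0x36): reg=0x82
After byte 2 (0xBE): reg=0xB4
Register before byte 3: 0xB4
After XOR with byte 0xBA: 0x0E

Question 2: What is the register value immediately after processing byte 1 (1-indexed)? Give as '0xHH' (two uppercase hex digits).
After byte 1 (0x36): reg=0x82

Answer: 0x82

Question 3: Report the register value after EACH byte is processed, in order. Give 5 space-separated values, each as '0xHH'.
0x82 0xB4 0x2A 0x60 0xBB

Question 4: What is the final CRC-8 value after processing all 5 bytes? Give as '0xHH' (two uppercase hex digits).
After byte 1 (0x36): reg=0x82
After byte 2 (0xBE): reg=0xB4
After byte 3 (0xBA): reg=0x2A
After byte 4 (0x89): reg=0x60
After byte 5 (0x87): reg=0xBB

Answer: 0xBB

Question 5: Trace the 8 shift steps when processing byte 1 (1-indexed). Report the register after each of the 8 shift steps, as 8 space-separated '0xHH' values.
Register before byte 1: 0x00
After XOR with byte 0x36: 0x36

Answer: 0x6C 0xD8 0xB7 0x69 0xD2 0xA3 0x41 0x82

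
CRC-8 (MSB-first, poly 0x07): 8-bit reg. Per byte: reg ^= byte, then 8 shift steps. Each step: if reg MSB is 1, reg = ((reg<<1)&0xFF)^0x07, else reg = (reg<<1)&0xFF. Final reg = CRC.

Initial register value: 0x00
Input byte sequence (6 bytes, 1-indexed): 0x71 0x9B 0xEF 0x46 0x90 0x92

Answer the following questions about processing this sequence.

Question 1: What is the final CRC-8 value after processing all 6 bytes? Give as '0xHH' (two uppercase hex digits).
Answer: 0xBB

Derivation:
After byte 1 (0x71): reg=0x50
After byte 2 (0x9B): reg=0x7F
After byte 3 (0xEF): reg=0xF9
After byte 4 (0x46): reg=0x34
After byte 5 (0x90): reg=0x75
After byte 6 (0x92): reg=0xBB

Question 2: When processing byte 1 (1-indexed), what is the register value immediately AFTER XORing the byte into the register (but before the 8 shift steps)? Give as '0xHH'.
Register before byte 1: 0x00
Byte 1: 0x71
0x00 XOR 0x71 = 0x71

Answer: 0x71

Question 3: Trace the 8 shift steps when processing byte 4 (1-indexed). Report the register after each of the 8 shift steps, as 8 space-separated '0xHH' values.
After byte 1 (0x71): reg=0x50
After byte 2 (0x9B): reg=0x7F
After byte 3 (0xEF): reg=0xF9
Register before byte 4: 0xF9
After XOR with byte 0x46: 0xBF

Answer: 0x79 0xF2 0xE3 0xC1 0x85 0x0D 0x1A 0x34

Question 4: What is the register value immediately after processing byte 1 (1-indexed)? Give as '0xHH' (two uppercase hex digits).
Answer: 0x50

Derivation:
After byte 1 (0x71): reg=0x50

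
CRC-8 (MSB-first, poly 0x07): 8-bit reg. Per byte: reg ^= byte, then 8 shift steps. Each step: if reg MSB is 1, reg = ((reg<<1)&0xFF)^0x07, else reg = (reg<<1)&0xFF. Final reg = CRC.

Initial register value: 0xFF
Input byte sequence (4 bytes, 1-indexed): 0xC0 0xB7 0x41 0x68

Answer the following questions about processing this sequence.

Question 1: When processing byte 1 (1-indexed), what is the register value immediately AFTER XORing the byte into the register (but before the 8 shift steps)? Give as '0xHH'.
Register before byte 1: 0xFF
Byte 1: 0xC0
0xFF XOR 0xC0 = 0x3F

Answer: 0x3F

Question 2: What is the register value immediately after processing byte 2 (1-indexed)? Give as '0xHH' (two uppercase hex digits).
After byte 1 (0xC0): reg=0xBD
After byte 2 (0xB7): reg=0x36

Answer: 0x36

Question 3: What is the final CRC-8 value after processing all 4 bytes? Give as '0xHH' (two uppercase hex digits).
Answer: 0xD6

Derivation:
After byte 1 (0xC0): reg=0xBD
After byte 2 (0xB7): reg=0x36
After byte 3 (0x41): reg=0x42
After byte 4 (0x68): reg=0xD6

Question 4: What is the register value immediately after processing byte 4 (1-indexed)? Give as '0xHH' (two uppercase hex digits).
After byte 1 (0xC0): reg=0xBD
After byte 2 (0xB7): reg=0x36
After byte 3 (0x41): reg=0x42
After byte 4 (0x68): reg=0xD6

Answer: 0xD6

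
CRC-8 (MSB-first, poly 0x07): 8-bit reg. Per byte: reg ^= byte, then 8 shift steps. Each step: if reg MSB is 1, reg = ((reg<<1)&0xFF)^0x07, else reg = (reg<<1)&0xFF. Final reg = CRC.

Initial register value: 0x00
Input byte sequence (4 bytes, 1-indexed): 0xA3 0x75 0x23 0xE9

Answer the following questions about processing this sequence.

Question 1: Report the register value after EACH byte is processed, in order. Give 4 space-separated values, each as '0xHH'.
0x60 0x6B 0xFF 0x62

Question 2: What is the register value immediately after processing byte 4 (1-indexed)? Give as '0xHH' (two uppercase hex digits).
After byte 1 (0xA3): reg=0x60
After byte 2 (0x75): reg=0x6B
After byte 3 (0x23): reg=0xFF
After byte 4 (0xE9): reg=0x62

Answer: 0x62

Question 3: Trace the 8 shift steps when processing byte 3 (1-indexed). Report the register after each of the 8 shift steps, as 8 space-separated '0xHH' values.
Answer: 0x90 0x27 0x4E 0x9C 0x3F 0x7E 0xFC 0xFF

Derivation:
After byte 1 (0xA3): reg=0x60
After byte 2 (0x75): reg=0x6B
Register before byte 3: 0x6B
After XOR with byte 0x23: 0x48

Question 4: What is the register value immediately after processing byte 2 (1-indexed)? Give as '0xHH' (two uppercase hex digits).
Answer: 0x6B

Derivation:
After byte 1 (0xA3): reg=0x60
After byte 2 (0x75): reg=0x6B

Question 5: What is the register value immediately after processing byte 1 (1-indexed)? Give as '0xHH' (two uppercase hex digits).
After byte 1 (0xA3): reg=0x60

Answer: 0x60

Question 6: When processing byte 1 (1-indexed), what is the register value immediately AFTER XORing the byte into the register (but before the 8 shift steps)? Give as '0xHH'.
Answer: 0xA3

Derivation:
Register before byte 1: 0x00
Byte 1: 0xA3
0x00 XOR 0xA3 = 0xA3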